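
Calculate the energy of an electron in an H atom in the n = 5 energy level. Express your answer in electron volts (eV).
-0.5442 eV

The energy levels of a hydrogen-like atom are given by:
E_n = -13.6057 eV / n²

For n = 5:
E_5 = -13.6057 eV / 5²
E_5 = -13.6057 eV / 25
E_5 = -0.5442 eV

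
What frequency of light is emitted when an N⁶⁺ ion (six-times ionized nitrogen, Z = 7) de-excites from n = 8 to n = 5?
3.92931e+15 Hz

First, find the transition energy:
E_8 = -13.6057 × 7² / 8² = -10.4168641 eV
E_5 = -13.6057 × 7² / 5² = -26.6671720 eV
|ΔE| = |E_5 - E_8| = 16.2503079 eV

Convert to Joules: E = 16.2503079 eV × (1.602177 × 10⁻¹⁹ J/eV) = 2.6035870e-18 J

Using E = hf:
f = E/h = 2.6035870e-18 J / (6.62607 × 10⁻³⁴ J·s)
f = 3.92931e+15 Hz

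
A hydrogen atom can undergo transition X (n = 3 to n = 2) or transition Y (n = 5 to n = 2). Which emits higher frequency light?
5 → 2

Calculate the energy for each transition:

Transition 3 → 2:
ΔE₁ = |E_2 - E_3| = |-13.6057/2² - (-13.6057/3²)|
ΔE₁ = |-3.401425000 - (-1.511744444)| = 1.889681 eV

Transition 5 → 2:
ΔE₂ = |E_2 - E_5| = |-13.6057/2² - (-13.6057/5²)|
ΔE₂ = |-3.401425000 - (-0.544228000)| = 2.857197 eV

Since 2.857197 eV > 1.889681 eV, the transition 5 → 2 emits the more energetic photon.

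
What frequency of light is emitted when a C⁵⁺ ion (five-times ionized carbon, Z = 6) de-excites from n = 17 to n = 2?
2.920e+16 Hz

First, find the transition energy:
E_17 = -13.6057 × 6² / 17² = -1.6948 eV
E_2 = -13.6057 × 6² / 2² = -122.4513 eV
|ΔE| = |E_2 - E_17| = 120.7565 eV

Convert to Joules: E = 120.7565 eV × (1.602177 × 10⁻¹⁹ J/eV) = 1.93473e-17 J

Using E = hf:
f = E/h = 1.93473e-17 J / (6.62607 × 10⁻³⁴ J·s)
f = 2.920e+16 Hz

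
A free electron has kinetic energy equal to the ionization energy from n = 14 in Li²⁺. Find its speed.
4.68791e+05 m/s (or 0.156% of c)

The binding energy at n = 14 for Li²⁺ is:
E_14 = -13.6057 × 3²/14² = -0.624751531 eV
|E_14| = 0.624751531 eV

Convert to Joules:
KE = 0.624751531 eV × (1.602177 × 10⁻¹⁹ J/eV) = 1.0009625e-19 J

Using KE = ½mv²:
v = √(2·KE/m_e)
v = √(2 × 1.0009625e-19 J / 9.10938 × 10⁻³¹ kg)
v = 4.68791e+05 m/s

This is approximately 0.156% the speed of light.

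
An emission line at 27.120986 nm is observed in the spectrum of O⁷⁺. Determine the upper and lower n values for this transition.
n = 10 → n = 4

First, find the photon energy from the wavelength (hc = 1239.84 eV·nm):
E = hc/λ = 1239.84 eV·nm / 27.120986 nm = 45.715152 eV

The energy levels of O⁷⁺ satisfy E_n = -13.6057 × 8² / n² eV, so an emission n_i → n_f releases
ΔE = 13.6057 × 8² × (1/n_f² − 1/n_i²) eV.

Setting ΔE equal to the photon energy:
1/n_f² − 1/n_i² = 45.715152 / (13.6057 × 8²) = 0.052500000

Since 1/n_i² must be positive, we need 1/n_f² > 0.052500000, i.e. n_f ≤ 4. For each allowed n_f, solve n_i = (1/n_f² − 0.052500000)^(−1/2) and check whether it is a whole number:
  n_f = 1: 1/n_i² = 1.000000000 − 0.052500000 = 0.947500000 → n_i = 1.027  (not an integer) ✗
  n_f = 2: 1/n_i² = 0.250000000 − 0.052500000 = 0.197500000 → n_i = 2.250  (not an integer) ✗
  n_f = 3: 1/n_i² = 0.111111111 − 0.052500000 = 0.058611111 → n_i = 4.131  (not an integer) ✗
  n_f = 4: 1/n_i² = 0.062500000 − 0.052500000 = 0.010000000 → n_i = 10.000  → integer, n_i = 10 ✓

Only n_f = 4 gives an integer upper level, n_i = 10.

The transition is from n = 10 to n = 4 (emission).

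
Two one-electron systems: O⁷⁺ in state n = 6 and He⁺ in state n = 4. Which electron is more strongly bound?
O⁷⁺ at n = 6 (E = -24.18791 eV)

Using E_n = -13.6057 Z² / n² eV:

O⁷⁺ (Z = 8) at n = 6:
E = -13.6057 × 8² / 6² = -13.6057 × 64 / 36 = -24.18791111 eV

He⁺ (Z = 2) at n = 4:
E = -13.6057 × 2² / 4² = -13.6057 × 4 / 16 = -3.40142500 eV

Since -24.18791111 eV < -3.40142500 eV,
O⁷⁺ at n = 6 is more tightly bound (requires more energy to ionize).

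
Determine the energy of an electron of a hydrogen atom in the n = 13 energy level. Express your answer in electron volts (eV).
-0.0805 eV

The energy levels of a hydrogen-like atom are given by:
E_n = -13.6057 eV / n²

For n = 13:
E_13 = -13.6057 eV / 13²
E_13 = -13.6057 eV / 169
E_13 = -0.0805 eV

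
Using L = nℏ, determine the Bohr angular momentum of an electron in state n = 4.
4.22e-34 J·s (or 4ℏ)

In the Bohr model, angular momentum is quantized:
L = nℏ

where ℏ = h/(2π) = 1.0546e-34 J·s

For n = 4:
L = 4 × 1.0546e-34 J·s
L = 4.22e-34 J·s

This can also be written as L = 4ℏ.
The angular momentum is an integer multiple of the reduced Planck constant.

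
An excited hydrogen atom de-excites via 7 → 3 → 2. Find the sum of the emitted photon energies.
3.124 eV

The energy levels of hydrogen are E_n = -13.6057 / n² eV.

First transition (7 → 3):
ΔE₁ = |E_3 - E_7|
ΔE₁ = |-1.511744444 - (-0.277667347)| = 1.234077 eV

Second transition (3 → 2):
ΔE₂ = |E_2 - E_3|
ΔE₂ = |-3.401425000 - (-1.511744444)| = 1.889681 eV

Total energy released:
E_total = ΔE₁ + ΔE₂ = 1.234077 + 1.889681 = 3.124 eV

Note: This equals the direct transition 7 → 2: 3.124 eV ✓
Energy is conserved regardless of the path taken.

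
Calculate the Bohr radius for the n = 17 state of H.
15.2932 nm (or 152.9322 Å)

The Bohr radius formula is:
r_n = n² a₀ / Z

where a₀ = 0.0529177 nm is the Bohr radius.

For H (Z = 1) at n = 17:
r_17 = 17² × 0.0529177 nm / 1
r_17 = 289 × 0.0529177 nm / 1
r_17 = 15.29322 nm / 1
r_17 = 15.2932 nm

The electron orbits at approximately 15.2932 nm from the nucleus.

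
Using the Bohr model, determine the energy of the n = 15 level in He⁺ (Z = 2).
-0.242 eV

For hydrogen-like ions, the energy levels scale with Z²:
E_n = -13.6057 Z² / n² eV

For He⁺ (Z = 2) at n = 15:
E_15 = -13.6057 × 2² / 15²
E_15 = -13.6057 × 4 / 225
E_15 = -54.4228 / 225
E_15 = -0.242 eV

The energy is 4 times more negative than hydrogen at the same n due to the stronger nuclear charge.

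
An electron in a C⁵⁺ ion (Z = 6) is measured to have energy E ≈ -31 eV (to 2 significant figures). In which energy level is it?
n = 4

The exact energy levels follow E_n = -13.6057 Z² / n² eV with Z = 6.

The measured value (-31 eV) is reported to only 2 significant figures, so we must test candidate n values and see which one matches to that precision.

Candidate energies:
  n = 2:  E = -13.6057 × 6² / 2² = -122.45130 eV
  n = 3:  E = -13.6057 × 6² / 3² = -54.42280 eV
  n = 4:  E = -13.6057 × 6² / 4² = -30.61283 eV  ← matches
  n = 5:  E = -13.6057 × 6² / 5² = -19.59221 eV
  n = 6:  E = -13.6057 × 6² / 6² = -13.60570 eV

Checking against the measurement of -31 eV (2 sig figs), only n = 4 agrees:
E_4 = -30.61283 eV, which rounds to -31 eV ✓

Therefore n = 4.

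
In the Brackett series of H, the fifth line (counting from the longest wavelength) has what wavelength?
1816.922 nm

The lines of a series are numbered from the longest wavelength (smallest ΔE) outward; the fifth line is the transition from n = n_f + 5 to n_f.
The Brackett series has all transitions ending at n_f = 4.

For H, the fifth line (ε-line) is the jump from n = 9 to n = 4:
E_9 = -13.6057 / 9² = -0.167971605 eV
E_4 = -13.6057 / 4² = -0.850356250 eV
ΔE = E_9 - E_4 = 0.682384645 eV

λ = hc/E = 1239.84 eV·nm / 0.682384645 eV
λ = 1816.922 nm

This is the ε-line of the Brackett series in H.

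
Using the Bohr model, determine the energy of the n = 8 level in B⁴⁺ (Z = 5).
-5.31 eV

For hydrogen-like ions, the energy levels scale with Z²:
E_n = -13.6057 Z² / n² eV

For B⁴⁺ (Z = 5) at n = 8:
E_8 = -13.6057 × 5² / 8²
E_8 = -13.6057 × 25 / 64
E_8 = -340.1425 / 64
E_8 = -5.31 eV

The energy is 25 times more negative than hydrogen at the same n due to the stronger nuclear charge.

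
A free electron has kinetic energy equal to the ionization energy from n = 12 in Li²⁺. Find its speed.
5.46923e+05 m/s (or 0.182434% of c)

The binding energy at n = 12 for Li²⁺ is:
E_12 = -13.6057 × 3²/12² = -0.850356250 eV
|E_12| = 0.850356250 eV

Convert to Joules:
KE = 0.850356250 eV × (1.602177 × 10⁻¹⁹ J/eV) = 1.3624212e-19 J

Using KE = ½mv²:
v = √(2·KE/m_e)
v = √(2 × 1.3624212e-19 J / 9.10938 × 10⁻³¹ kg)
v = 5.46923e+05 m/s

This is approximately 0.182434% the speed of light.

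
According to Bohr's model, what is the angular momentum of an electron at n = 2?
2.11e-34 J·s (or 2ℏ)

In the Bohr model, angular momentum is quantized:
L = nℏ

where ℏ = h/(2π) = 1.0546e-34 J·s

For n = 2:
L = 2 × 1.0546e-34 J·s
L = 2.11e-34 J·s

This can also be written as L = 2ℏ.
The angular momentum is an integer multiple of the reduced Planck constant.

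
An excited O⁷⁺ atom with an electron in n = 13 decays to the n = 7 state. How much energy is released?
12.618256 eV

The energy levels are E_n = -13.6057 Z² eV / n².

Energy at n = 13: E_13 = -13.6057 × 8² / 13² = -5.152454438 eV
Energy at n = 7: E_7 = -13.6057 × 8² / 7² = -17.770710204 eV

For emission (electron falling to lower state), the photon energy is:
E_photon = E_13 - E_7 = |-5.152454438 - (-17.770710204)|
E_photon = 12.618256 eV

This energy is carried away by the emitted photon.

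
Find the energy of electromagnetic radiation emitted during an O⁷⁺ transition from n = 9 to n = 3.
86.00 eV

The energy levels are E_n = -13.6057 Z² eV / n².

Energy at n = 9: E_9 = -13.6057 × 8² / 9² = -10.75018 eV
Energy at n = 3: E_3 = -13.6057 × 8² / 3² = -96.75164 eV

For emission (electron falling to lower state), the photon energy is:
E_photon = E_9 - E_3 = |-10.75018 - (-96.75164)|
E_photon = 86.00 eV

This energy is carried away by the emitted photon.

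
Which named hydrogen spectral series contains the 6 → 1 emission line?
Lyman series

The spectral series in hydrogen are named based on the final (lower) energy level:
- Lyman series: n_final = 1 (ultraviolet)
- Balmer series: n_final = 2 (visible/near-UV)
- Paschen series: n_final = 3 (infrared)
- Brackett series: n_final = 4 (infrared)
- Pfund series: n_final = 5 (far infrared)

Since this transition ends at n = 1, it belongs to the Lyman series.

For reference, this 6 → 1 line has photon energy
ΔE = 13.6057 eV × (1/1² - 1/6²) = 13.22776 eV,
corresponding to wavelength λ = hc/ΔE = 1239.84 eV·nm / 13.22776 eV = 93.730 nm in the ultraviolet region.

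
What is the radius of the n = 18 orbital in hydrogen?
17.1453 nm (or 171.4533 Å)

The Bohr radius formula is:
r_n = n² a₀ / Z

where a₀ = 0.0529177 nm is the Bohr radius.

For H (Z = 1) at n = 18:
r_18 = 18² × 0.0529177 nm / 1
r_18 = 324 × 0.0529177 nm / 1
r_18 = 17.14533 nm / 1
r_18 = 17.1453 nm

The electron orbits at approximately 17.1453 nm from the nucleus.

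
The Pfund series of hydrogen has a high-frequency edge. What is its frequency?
1.316e+14 Hz

The series limit corresponds to the transition from n = ∞ to n = 5.
This is the highest energy (shortest wavelength) transition in the Pfund series.

E_∞ = 0 eV
E_5 = -13.6057 / 5² = -0.5442280 eV

Energy at series limit:
ΔE = E_∞ - E_5 = 0 - (-0.5442280) = 0.5442280 eV
E = 0.5442280 eV × (1.602177 × 10⁻¹⁹ J/eV) = 8.71950e-20 J
f = E/h = 8.71950e-20 J / (6.62607 × 10⁻³⁴ J·s) = 1.316e+14 Hz

This energy equals the ionization energy from the n = 5 state of hydrogen.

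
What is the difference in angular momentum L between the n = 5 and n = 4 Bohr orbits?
1.05457e-34 J·s (or 1ℏ)

In the Bohr model, L_n = nℏ where ℏ = 1.0545718e-34 J·s.

L_5 = 5ℏ = 5.2728590e-34 J·s
L_4 = 4ℏ = 4.2182872e-34 J·s

ΔL = L_5 - L_4 = (5 - 4)ℏ = 1ℏ
ΔL = 1 × 1.0545718e-34 J·s = 1.05457e-34 J·s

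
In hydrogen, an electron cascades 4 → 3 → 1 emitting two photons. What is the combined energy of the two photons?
12.75534 eV

The energy levels of hydrogen are E_n = -13.6057 / n² eV.

First transition (4 → 3):
ΔE₁ = |E_3 - E_4|
ΔE₁ = |-1.51174444444 - (-0.85035625000)| = 0.66138819 eV

Second transition (3 → 1):
ΔE₂ = |E_1 - E_3|
ΔE₂ = |-13.60570000000 - (-1.51174444444)| = 12.09395556 eV

Total energy released:
E_total = ΔE₁ + ΔE₂ = 0.66138819 + 12.09395556 = 12.75534 eV

Note: This equals the direct transition 4 → 1: 12.75534 eV ✓
Energy is conserved regardless of the path taken.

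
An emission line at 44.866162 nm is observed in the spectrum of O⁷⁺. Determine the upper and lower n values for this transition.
n = 11 → n = 5

First, find the photon energy from the wavelength (hc = 1239.84 eV·nm):
E = hc/λ = 1239.84 eV·nm / 44.866162 nm = 27.634189 eV

The energy levels of O⁷⁺ satisfy E_n = -13.6057 × 8² / n² eV, so an emission n_i → n_f releases
ΔE = 13.6057 × 8² × (1/n_f² − 1/n_i²) eV.

Setting ΔE equal to the photon energy:
1/n_f² − 1/n_i² = 27.634189 / (13.6057 × 8²) = 0.031735538

Since 1/n_i² must be positive, we need 1/n_f² > 0.031735538, i.e. n_f ≤ 5. For each allowed n_f, solve n_i = (1/n_f² − 0.031735538)^(−1/2) and check whether it is a whole number:
  n_f = 1: 1/n_i² = 1.000000000 − 0.031735538 = 0.968264462 → n_i = 1.016  (not an integer) ✗
  n_f = 2: 1/n_i² = 0.250000000 − 0.031735538 = 0.218264462 → n_i = 2.140  (not an integer) ✗
  n_f = 3: 1/n_i² = 0.111111111 − 0.031735538 = 0.079375573 → n_i = 3.549  (not an integer) ✗
  n_f = 4: 1/n_i² = 0.062500000 − 0.031735538 = 0.030764462 → n_i = 5.701  (not an integer) ✗
  n_f = 5: 1/n_i² = 0.040000000 − 0.031735538 = 0.008264462 → n_i = 11.000  → integer, n_i = 11 ✓

Only n_f = 5 gives an integer upper level, n_i = 11.

The transition is from n = 11 to n = 5 (emission).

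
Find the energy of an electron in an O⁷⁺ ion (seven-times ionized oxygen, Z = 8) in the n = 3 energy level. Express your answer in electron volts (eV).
-96.752 eV

The energy levels of a hydrogen-like atom are given by:
E_n = -13.6057 Z² / n² eV  (with Z = 8 for O⁷⁺)

For n = 3:
E_3 = -13.6057 × 8² / 3²
E_3 = -13.6057 × 64 / 9
E_3 = -96.752 eV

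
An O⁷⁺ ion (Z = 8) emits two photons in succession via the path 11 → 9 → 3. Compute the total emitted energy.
89.555 eV

The energy levels of O⁷⁺ are E_n = -13.6057 × 8² / n² eV.

First transition (11 → 9):
ΔE₁ = |E_9 - E_11|
ΔE₁ = |-10.750182716 - (-7.196403306)| = 3.553779 eV

Second transition (9 → 3):
ΔE₂ = |E_3 - E_9|
ΔE₂ = |-96.751644444 - (-10.750182716)| = 86.001462 eV

Total energy released:
E_total = ΔE₁ + ΔE₂ = 3.553779 + 86.001462 = 89.555 eV

Note: This equals the direct transition 11 → 3: 89.555 eV ✓
Energy is conserved regardless of the path taken.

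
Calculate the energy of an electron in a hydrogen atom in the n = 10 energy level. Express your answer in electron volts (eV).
-0.13606 eV

The energy levels of a hydrogen-like atom are given by:
E_n = -13.6057 eV / n²

For n = 10:
E_10 = -13.6057 eV / 10²
E_10 = -13.6057 eV / 100
E_10 = -0.13606 eV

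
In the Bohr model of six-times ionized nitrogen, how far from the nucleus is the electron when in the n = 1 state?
0.0076 nm (or 0.0756 Å)

The Bohr radius formula is:
r_n = n² a₀ / Z

where a₀ = 0.0529177 nm is the Bohr radius.

For N⁶⁺ (Z = 7) at n = 1:
r_1 = 1² × 0.0529177 nm / 7
r_1 = 1 × 0.0529177 nm / 7
r_1 = 0.05292 nm / 7
r_1 = 0.0076 nm

The electron orbits at approximately 0.0076 nm from the nucleus.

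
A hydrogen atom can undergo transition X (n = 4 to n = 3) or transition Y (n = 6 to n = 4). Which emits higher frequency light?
4 → 3

Calculate the energy for each transition:

Transition 4 → 3:
ΔE₁ = |E_3 - E_4| = |-13.6057/3² - (-13.6057/4²)|
ΔE₁ = |-1.51174444444 - (-0.85035625000)| = 0.66138819 eV

Transition 6 → 4:
ΔE₂ = |E_4 - E_6| = |-13.6057/4² - (-13.6057/6²)|
ΔE₂ = |-0.85035625000 - (-0.37793611111)| = 0.47242014 eV

Since 0.66138819 eV > 0.47242014 eV, the transition 4 → 3 emits the more energetic photon.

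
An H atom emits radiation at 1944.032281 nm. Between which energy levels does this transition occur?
n = 8 → n = 4

First, find the photon energy from the wavelength (hc = 1239.84 eV·nm):
E = hc/λ = 1239.84 eV·nm / 1944.032281 nm = 0.63776719 eV

The energy levels of hydrogen satisfy E_n = -13.6057 / n² eV, so an emission n_i → n_f releases
ΔE = 13.6057 × (1/n_f² − 1/n_i²) eV.

Setting ΔE equal to the photon energy:
1/n_f² − 1/n_i² = 0.63776719 / 13.6057 = 0.046875000

Since 1/n_i² must be positive, we need 1/n_f² > 0.046875000, i.e. n_f ≤ 4. For each allowed n_f, solve n_i = (1/n_f² − 0.046875000)^(−1/2) and check whether it is a whole number:
  n_f = 1: 1/n_i² = 1.000000000 − 0.046875000 = 0.953125000 → n_i = 1.024  (not an integer) ✗
  n_f = 2: 1/n_i² = 0.250000000 − 0.046875000 = 0.203125000 → n_i = 2.219  (not an integer) ✗
  n_f = 3: 1/n_i² = 0.111111111 − 0.046875000 = 0.064236111 → n_i = 3.946  (not an integer) ✗
  n_f = 4: 1/n_i² = 0.062500000 − 0.046875000 = 0.015625000 → n_i = 8.000  → integer, n_i = 8 ✓

Only n_f = 4 gives an integer upper level, n_i = 8.

The transition is from n = 8 to n = 4 (emission).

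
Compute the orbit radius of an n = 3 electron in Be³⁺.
0.1191 nm (or 1.1907 Å)

The Bohr radius formula is:
r_n = n² a₀ / Z

where a₀ = 0.0529177 nm is the Bohr radius.

For Be³⁺ (Z = 4) at n = 3:
r_3 = 3² × 0.0529177 nm / 4
r_3 = 9 × 0.0529177 nm / 4
r_3 = 0.47626 nm / 4
r_3 = 0.1191 nm

The electron orbits at approximately 0.1191 nm from the nucleus.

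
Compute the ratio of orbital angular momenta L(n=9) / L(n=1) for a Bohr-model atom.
9.00

In the Bohr model, L_n = nℏ, so the ratio is purely the ratio of quantum numbers:

L_9/L_1 = 9ℏ / 1ℏ = 9/1 = 9.00

The angular momentum scales linearly with n.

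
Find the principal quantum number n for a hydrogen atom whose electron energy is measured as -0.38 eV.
n = 6

The exact energy levels follow E_n = -13.6057 eV / n².

The measured value (-0.38 eV) is reported to only 2 significant figures, so we must test candidate n values and see which one matches to that precision.

Candidate energies:
  n = 4:  E = -13.6057/4² = -0.850356 eV
  n = 5:  E = -13.6057/5² = -0.544228 eV
  n = 6:  E = -13.6057/6² = -0.377936 eV  ← matches
  n = 7:  E = -13.6057/7² = -0.277667 eV
  n = 8:  E = -13.6057/8² = -0.212589 eV

Checking against the measurement of -0.38 eV (2 sig figs), only n = 6 agrees:
E_6 = -0.377936 eV, which rounds to -0.38 eV ✓

Therefore n = 6.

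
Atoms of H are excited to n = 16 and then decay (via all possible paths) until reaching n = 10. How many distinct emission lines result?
21

The electron can occupy levels n = 10, 11, ..., 16 during de-excitation — that is m = 16 - 10 + 1 = 7 distinct levels.

The number of distinct spectral lines equals the number of ways to choose 2 of these m levels (each pair gives one possible emission transition):

Number of lines = m(m-1)/2 = 7×6/2 = 21

These correspond to all possible transitions between the 7 levels:
16 → 15, 16 → 14, 16 → 13, 16 → 12, 16 → 11, 16 → 10, 15 → 14, 15 → 13...

Each transition produces a photon with a unique energy (and thus wavelength). This count does not depend on Z.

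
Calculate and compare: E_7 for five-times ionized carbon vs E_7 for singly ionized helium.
C⁵⁺ at n = 7 (E = -10.00 eV)

Using E_n = -13.6057 Z² / n² eV:

C⁵⁺ (Z = 6) at n = 7:
E = -13.6057 × 6² / 7² = -13.6057 × 36 / 49 = -9.99602 eV

He⁺ (Z = 2) at n = 7:
E = -13.6057 × 2² / 7² = -13.6057 × 4 / 49 = -1.11067 eV

Since -9.99602 eV < -1.11067 eV,
C⁵⁺ at n = 7 is more tightly bound (requires more energy to ionize).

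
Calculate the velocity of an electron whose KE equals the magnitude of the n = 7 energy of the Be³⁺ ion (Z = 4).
1.2501e+06 m/s (or 0.417% of c)

The binding energy at n = 7 for Be³⁺ is:
E_7 = -13.6057 × 4²/7² = -4.4426776 eV
|E_7| = 4.4426776 eV

Convert to Joules:
KE = 4.4426776 eV × (1.602177 × 10⁻¹⁹ J/eV) = 7.117956e-19 J

Using KE = ½mv²:
v = √(2·KE/m_e)
v = √(2 × 7.117956e-19 J / 9.10938 × 10⁻³¹ kg)
v = 1.2501e+06 m/s

This is approximately 0.417% the speed of light.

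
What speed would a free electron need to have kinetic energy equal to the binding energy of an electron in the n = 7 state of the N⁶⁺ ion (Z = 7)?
2.19e+06 m/s (or 0.7297% of c)

The binding energy at n = 7 for N⁶⁺ is:
E_7 = -13.6057 × 7²/7² = -13.605700 eV
|E_7| = 13.605700 eV

Convert to Joules:
KE = 13.605700 eV × (1.602177 × 10⁻¹⁹ J/eV) = 2.1799e-18 J

Using KE = ½mv²:
v = √(2·KE/m_e)
v = √(2 × 2.1799e-18 J / 9.10938 × 10⁻³¹ kg)
v = 2.19e+06 m/s

This is approximately 0.7297% the speed of light.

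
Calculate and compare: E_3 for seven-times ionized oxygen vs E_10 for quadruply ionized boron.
O⁷⁺ at n = 3 (E = -96.751644 eV)

Using E_n = -13.6057 Z² / n² eV:

O⁷⁺ (Z = 8) at n = 3:
E = -13.6057 × 8² / 3² = -13.6057 × 64 / 9 = -96.751644444 eV

B⁴⁺ (Z = 5) at n = 10:
E = -13.6057 × 5² / 10² = -13.6057 × 25 / 100 = -3.401425000 eV

Since -96.751644444 eV < -3.401425000 eV,
O⁷⁺ at n = 3 is more tightly bound (requires more energy to ionize).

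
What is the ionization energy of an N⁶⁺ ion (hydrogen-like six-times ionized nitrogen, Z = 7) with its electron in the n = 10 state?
6.67 eV

The ionization energy is the energy needed to remove the electron completely (n → ∞).

For a hydrogen-like ion with Z = 7, E_n = -13.6057 Z² / n² eV.

At n = 10: E_10 = -13.6057 × 7² / 10² = -6.66679 eV
At n = ∞: E_∞ = 0 eV

Ionization energy = E_∞ - E_10 = 0 - (-6.66679) = 6.66679 eV
Ionization energy ≈ 6.67 eV

This is also called the binding energy of the electron in state n = 10.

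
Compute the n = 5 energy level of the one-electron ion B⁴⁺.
-13.6057 eV

For hydrogen-like ions, the energy levels scale with Z²:
E_n = -13.6057 Z² / n² eV

For B⁴⁺ (Z = 5) at n = 5:
E_5 = -13.6057 × 5² / 5²
E_5 = -13.6057 × 25 / 25
E_5 = -340.1425 / 25
E_5 = -13.6057 eV

The energy is 25 times more negative than hydrogen at the same n due to the stronger nuclear charge.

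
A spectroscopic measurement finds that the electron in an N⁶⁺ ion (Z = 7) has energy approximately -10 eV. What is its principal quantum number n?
n = 8

The exact energy levels follow E_n = -13.6057 Z² / n² eV with Z = 7.

The measured value (-10 eV) is reported to only 2 significant figures, so we must test candidate n values and see which one matches to that precision.

Candidate energies:
  n = 6:  E = -13.6057 × 7² / 6² = -18.518869 eV
  n = 7:  E = -13.6057 × 7² / 7² = -13.605700 eV
  n = 8:  E = -13.6057 × 7² / 8² = -10.416864 eV  ← matches
  n = 9:  E = -13.6057 × 7² / 9² = -8.230609 eV
  n = 10:  E = -13.6057 × 7² / 10² = -6.666793 eV

Checking against the measurement of -10 eV (2 sig figs), only n = 8 agrees:
E_8 = -10.416864 eV, which rounds to -10 eV ✓

Therefore n = 8.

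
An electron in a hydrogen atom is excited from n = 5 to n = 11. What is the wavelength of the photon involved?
2871.4344 nm

First, find the transition energy using E_n = -13.6057 / n² eV:
E_5 = -13.6057 / 5² = -0.5442280000 eV
E_11 = -13.6057 / 11² = -0.1124438017 eV

Photon energy: |ΔE| = |E_11 - E_5| = 0.4317841983 eV

Convert to wavelength using E = hc/λ with hc = 1239.84 eV·nm:
λ = hc/E = 1239.84 eV·nm / 0.4317841983 eV
λ = 2871.4344 nm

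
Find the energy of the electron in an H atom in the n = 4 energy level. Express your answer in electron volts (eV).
-0.850 eV

The energy levels of a hydrogen-like atom are given by:
E_n = -13.6057 eV / n²

For n = 4:
E_4 = -13.6057 eV / 4²
E_4 = -13.6057 eV / 16
E_4 = -0.850 eV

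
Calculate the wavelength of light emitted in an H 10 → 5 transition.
3037.55044 nm

First, find the transition energy using E_n = -13.6057 / n² eV:
E_10 = -13.6057 / 10² = -0.13605700000 eV
E_5 = -13.6057 / 5² = -0.54422800000 eV

Photon energy: |ΔE| = |E_5 - E_10| = 0.40817100000 eV

Convert to wavelength using E = hc/λ with hc = 1239.84 eV·nm:
λ = hc/E = 1239.84 eV·nm / 0.40817100000 eV
λ = 3037.55044 nm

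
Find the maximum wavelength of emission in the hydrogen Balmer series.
656.1109 nm

The longest wavelength corresponds to the smallest energy transition in the series.
The Balmer series has all transitions ending at n_f = 2.

For H, the first line (α-line) is the jump from n = 3 to n = 2:
E_3 = -13.6057 / 3² = -1.51174444 eV
E_2 = -13.6057 / 2² = -3.40142500 eV
ΔE = E_3 - E_2 = 1.88968056 eV

λ = hc/E = 1239.84 eV·nm / 1.88968056 eV
λ = 656.1109 nm

This is the α-line of the Balmer series in H.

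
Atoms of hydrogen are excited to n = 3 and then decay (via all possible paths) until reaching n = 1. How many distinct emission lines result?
3

The electron can occupy levels n = 1, 2, ..., 3 during de-excitation — that is m = 3 - 1 + 1 = 3 distinct levels.

The number of distinct spectral lines equals the number of ways to choose 2 of these m levels (each pair gives one possible emission transition):

Number of lines = m(m-1)/2 = 3×2/2 = 3

These correspond to all possible transitions between the 3 levels:
3 → 2, 3 → 1, 2 → 1

Each transition produces a photon with a unique energy (and thus wavelength). This count does not depend on Z.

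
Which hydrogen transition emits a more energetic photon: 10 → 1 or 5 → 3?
10 → 1

Calculate the energy for each transition:

Transition 10 → 1:
ΔE₁ = |E_1 - E_10| = |-13.6057/1² - (-13.6057/10²)|
ΔE₁ = |-13.60570000000 - (-0.13605700000)| = 13.46964300 eV

Transition 5 → 3:
ΔE₂ = |E_3 - E_5| = |-13.6057/3² - (-13.6057/5²)|
ΔE₂ = |-1.51174444444 - (-0.54422800000)| = 0.96751644 eV

Since 13.46964300 eV > 0.96751644 eV, the transition 10 → 1 emits the more energetic photon.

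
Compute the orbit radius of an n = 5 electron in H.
1.32294 nm (or 13.22943 Å)

The Bohr radius formula is:
r_n = n² a₀ / Z

where a₀ = 0.05291772 nm is the Bohr radius.

For H (Z = 1) at n = 5:
r_5 = 5² × 0.05291772 nm / 1
r_5 = 25 × 0.05291772 nm / 1
r_5 = 1.322943 nm / 1
r_5 = 1.32294 nm

The electron orbits at approximately 1.32294 nm from the nucleus.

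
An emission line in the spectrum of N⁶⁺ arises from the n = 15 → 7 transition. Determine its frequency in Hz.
2.5734e+15 Hz

First, find the transition energy:
E_15 = -13.6057 × 7² / 15² = -2.9630191 eV
E_7 = -13.6057 × 7² / 7² = -13.6057000 eV
|ΔE| = |E_7 - E_15| = 10.6426809 eV

Convert to Joules: E = 10.6426809 eV × (1.602177 × 10⁻¹⁹ J/eV) = 1.705146e-18 J

Using E = hf:
f = E/h = 1.705146e-18 J / (6.62607 × 10⁻³⁴ J·s)
f = 2.5734e+15 Hz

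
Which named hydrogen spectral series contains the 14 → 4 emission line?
Brackett series

The spectral series in hydrogen are named based on the final (lower) energy level:
- Lyman series: n_final = 1 (ultraviolet)
- Balmer series: n_final = 2 (visible/near-UV)
- Paschen series: n_final = 3 (infrared)
- Brackett series: n_final = 4 (infrared)
- Pfund series: n_final = 5 (far infrared)

Since this transition ends at n = 4, it belongs to the Brackett series.

For reference, this 14 → 4 line has photon energy
ΔE = 13.6057 eV × (1/4² - 1/14²) = 0.78093941327 eV,
corresponding to wavelength λ = hc/ΔE = 1239.84 eV·nm / 0.78093941327 eV = 1587.62636 nm in the infrared region.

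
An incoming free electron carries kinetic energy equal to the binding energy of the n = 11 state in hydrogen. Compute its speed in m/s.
1.99e+05 m/s (or 0.066% of c)

The binding energy at n = 11 for hydrogen is:
E_11 = -13.6057/11² = -0.112444 eV
|E_11| = 0.112444 eV

Convert to Joules:
KE = 0.112444 eV × (1.602177 × 10⁻¹⁹ J/eV) = 1.8016e-20 J

Using KE = ½mv²:
v = √(2·KE/m_e)
v = √(2 × 1.8016e-20 J / 9.10938 × 10⁻³¹ kg)
v = 1.99e+05 m/s

This is approximately 0.066% the speed of light.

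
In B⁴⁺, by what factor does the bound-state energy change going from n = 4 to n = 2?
4.000000

Using E_n = -13.6057 Z² / n² eV with Z = 5:

E_2 = -13.6057 × 5² / 2² = -340.1425 / 4 = -85.035625000000 eV
E_4 = -13.6057 × 5² / 4² = -340.1425 / 16 = -21.258906250000 eV

The ratio is:
E_2/E_4 = (-85.035625000000) / (-21.258906250000)
E_2/E_4 = (-340.1425/4) / (-340.1425/16)
E_2/E_4 = 16/4
E_2/E_4 = 4.000000
(Note: the Z² factors cancel in the ratio.)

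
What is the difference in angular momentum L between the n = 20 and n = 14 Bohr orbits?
6.3274e-34 J·s (or 6ℏ)

In the Bohr model, L_n = nℏ where ℏ = 1.054572e-34 J·s.

L_20 = 20ℏ = 2.109144e-33 J·s
L_14 = 14ℏ = 1.476401e-33 J·s

ΔL = L_20 - L_14 = (20 - 14)ℏ = 6ℏ
ΔL = 6 × 1.054572e-34 J·s = 6.3274e-34 J·s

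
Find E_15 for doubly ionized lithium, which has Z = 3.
-0.544 eV

For hydrogen-like ions, the energy levels scale with Z²:
E_n = -13.6057 Z² / n² eV

For Li²⁺ (Z = 3) at n = 15:
E_15 = -13.6057 × 3² / 15²
E_15 = -13.6057 × 9 / 225
E_15 = -122.4513 / 225
E_15 = -0.544 eV

The energy is 9 times more negative than hydrogen at the same n due to the stronger nuclear charge.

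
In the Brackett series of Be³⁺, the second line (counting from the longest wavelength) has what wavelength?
164.028 nm

The lines of a series are numbered from the longest wavelength (smallest ΔE) outward; the second line is the transition from n = n_f + 2 to n_f.
The Brackett series has all transitions ending at n_f = 4.

For Be³⁺ (Z = 4), the second line (β-line) is the jump from n = 6 to n = 4:
E_6 = -13.6057 × 4² / 6² = -6.0469778 eV
E_4 = -13.6057 × 4² / 4² = -13.6057000 eV
ΔE = E_6 - E_4 = 7.5587222 eV

λ = hc/E = 1239.84 eV·nm / 7.5587222 eV
λ = 164.028 nm

This is the β-line of the Brackett series in Be³⁺.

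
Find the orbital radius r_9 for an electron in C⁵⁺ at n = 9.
0.7144 nm (or 7.1439 Å)

The Bohr radius formula is:
r_n = n² a₀ / Z

where a₀ = 0.0529177 nm is the Bohr radius.

For C⁵⁺ (Z = 6) at n = 9:
r_9 = 9² × 0.0529177 nm / 6
r_9 = 81 × 0.0529177 nm / 6
r_9 = 4.28633 nm / 6
r_9 = 0.7144 nm

The electron orbits at approximately 0.7144 nm from the nucleus.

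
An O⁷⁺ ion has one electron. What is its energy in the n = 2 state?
-217.69 eV

For hydrogen-like ions, the energy levels scale with Z²:
E_n = -13.6057 Z² / n² eV

For O⁷⁺ (Z = 8) at n = 2:
E_2 = -13.6057 × 8² / 2²
E_2 = -13.6057 × 64 / 4
E_2 = -870.7648 / 4
E_2 = -217.69 eV

The energy is 64 times more negative than hydrogen at the same n due to the stronger nuclear charge.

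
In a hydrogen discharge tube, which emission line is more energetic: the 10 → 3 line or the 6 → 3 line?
10 → 3

Calculate the energy for each transition:

Transition 10 → 3:
ΔE₁ = |E_3 - E_10| = |-13.6057/3² - (-13.6057/10²)|
ΔE₁ = |-1.51174444444 - (-0.13605700000)| = 1.37568744 eV

Transition 6 → 3:
ΔE₂ = |E_3 - E_6| = |-13.6057/3² - (-13.6057/6²)|
ΔE₂ = |-1.51174444444 - (-0.37793611111)| = 1.13380833 eV

Since 1.37568744 eV > 1.13380833 eV, the transition 10 → 3 emits the more energetic photon.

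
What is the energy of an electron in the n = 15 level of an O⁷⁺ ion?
-3.870 eV

For hydrogen-like ions, the energy levels scale with Z²:
E_n = -13.6057 Z² / n² eV

For O⁷⁺ (Z = 8) at n = 15:
E_15 = -13.6057 × 8² / 15²
E_15 = -13.6057 × 64 / 225
E_15 = -870.7648 / 225
E_15 = -3.870 eV

The energy is 64 times more negative than hydrogen at the same n due to the stronger nuclear charge.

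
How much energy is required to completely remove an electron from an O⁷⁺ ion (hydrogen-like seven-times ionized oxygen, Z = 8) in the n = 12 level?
6.05 eV

The ionization energy is the energy needed to remove the electron completely (n → ∞).

For a hydrogen-like ion with Z = 8, E_n = -13.6057 Z² / n² eV.

At n = 12: E_12 = -13.6057 × 8² / 12² = -6.04698 eV
At n = ∞: E_∞ = 0 eV

Ionization energy = E_∞ - E_12 = 0 - (-6.04698) = 6.04698 eV
Ionization energy ≈ 6.05 eV

This is also called the binding energy of the electron in state n = 12.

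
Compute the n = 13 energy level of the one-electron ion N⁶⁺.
-3.94485 eV

For hydrogen-like ions, the energy levels scale with Z²:
E_n = -13.6057 Z² / n² eV

For N⁶⁺ (Z = 7) at n = 13:
E_13 = -13.6057 × 7² / 13²
E_13 = -13.6057 × 49 / 169
E_13 = -666.6793 / 169
E_13 = -3.94485 eV

The energy is 49 times more negative than hydrogen at the same n due to the stronger nuclear charge.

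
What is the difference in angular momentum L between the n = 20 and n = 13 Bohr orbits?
7.38200e-34 J·s (or 7ℏ)

In the Bohr model, L_n = nℏ where ℏ = 1.0545718e-34 J·s.

L_20 = 20ℏ = 2.1091436e-33 J·s
L_13 = 13ℏ = 1.3709433e-33 J·s

ΔL = L_20 - L_13 = (20 - 13)ℏ = 7ℏ
ΔL = 7 × 1.0545718e-34 J·s = 7.38200e-34 J·s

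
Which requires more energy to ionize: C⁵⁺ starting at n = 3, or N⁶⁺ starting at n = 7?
C⁵⁺ at n = 3 (E = -54.42 eV)

Using E_n = -13.6057 Z² / n² eV:

C⁵⁺ (Z = 6) at n = 3:
E = -13.6057 × 6² / 3² = -13.6057 × 36 / 9 = -54.42280 eV

N⁶⁺ (Z = 7) at n = 7:
E = -13.6057 × 7² / 7² = -13.6057 × 49 / 49 = -13.60570 eV

Since -54.42280 eV < -13.60570 eV,
C⁵⁺ at n = 3 is more tightly bound (requires more energy to ionize).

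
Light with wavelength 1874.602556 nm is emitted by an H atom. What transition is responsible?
n = 4 → n = 3

First, find the photon energy from the wavelength (hc = 1239.84 eV·nm):
E = hc/λ = 1239.84 eV·nm / 1874.602556 nm = 0.66138819 eV

The energy levels of hydrogen satisfy E_n = -13.6057 / n² eV, so an emission n_i → n_f releases
ΔE = 13.6057 × (1/n_f² − 1/n_i²) eV.

Setting ΔE equal to the photon energy:
1/n_f² − 1/n_i² = 0.66138819 / 13.6057 = 0.048611111

Since 1/n_i² must be positive, we need 1/n_f² > 0.048611111, i.e. n_f ≤ 4. For each allowed n_f, solve n_i = (1/n_f² − 0.048611111)^(−1/2) and check whether it is a whole number:
  n_f = 1: 1/n_i² = 1.000000000 − 0.048611111 = 0.951388889 → n_i = 1.025  (not an integer) ✗
  n_f = 2: 1/n_i² = 0.250000000 − 0.048611111 = 0.201388889 → n_i = 2.228  (not an integer) ✗
  n_f = 3: 1/n_i² = 0.111111111 − 0.048611111 = 0.062500000 → n_i = 4.000  → integer, n_i = 4 ✓
  n_f = 4: 1/n_i² = 0.062500000 − 0.048611111 = 0.013888889 → n_i = 8.485  (not an integer) ✗

Only n_f = 3 gives an integer upper level, n_i = 4.

The transition is from n = 4 to n = 3 (emission).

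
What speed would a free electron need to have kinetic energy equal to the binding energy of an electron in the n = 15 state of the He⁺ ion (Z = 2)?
2.92e+05 m/s (or 0.097298% of c)

The binding energy at n = 15 for He⁺ is:
E_15 = -13.6057 × 2²/15² = -0.24187911 eV
|E_15| = 0.24187911 eV

Convert to Joules:
KE = 0.24187911 eV × (1.602177 × 10⁻¹⁹ J/eV) = 3.8753e-20 J

Using KE = ½mv²:
v = √(2·KE/m_e)
v = √(2 × 3.8753e-20 J / 9.10938 × 10⁻³¹ kg)
v = 2.92e+05 m/s

This is approximately 0.097298% the speed of light.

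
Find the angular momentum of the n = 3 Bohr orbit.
3.1637e-34 J·s (or 3ℏ)

In the Bohr model, angular momentum is quantized:
L = nℏ

where ℏ = h/(2π) = 1.054572e-34 J·s

For n = 3:
L = 3 × 1.054572e-34 J·s
L = 3.1637e-34 J·s

This can also be written as L = 3ℏ.
The angular momentum is an integer multiple of the reduced Planck constant.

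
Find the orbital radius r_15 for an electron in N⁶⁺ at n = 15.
1.7009 nm (or 17.0093 Å)

The Bohr radius formula is:
r_n = n² a₀ / Z

where a₀ = 0.0529177 nm is the Bohr radius.

For N⁶⁺ (Z = 7) at n = 15:
r_15 = 15² × 0.0529177 nm / 7
r_15 = 225 × 0.0529177 nm / 7
r_15 = 11.90648 nm / 7
r_15 = 1.7009 nm

The electron orbits at approximately 1.7009 nm from the nucleus.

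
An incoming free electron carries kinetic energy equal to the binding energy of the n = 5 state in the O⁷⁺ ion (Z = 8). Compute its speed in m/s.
3.50e+06 m/s (or 1.16758% of c)

The binding energy at n = 5 for O⁷⁺ is:
E_5 = -13.6057 × 8²/5² = -34.8305920 eV
|E_5| = 34.8305920 eV

Convert to Joules:
KE = 34.8305920 eV × (1.602177 × 10⁻¹⁹ J/eV) = 5.5805e-18 J

Using KE = ½mv²:
v = √(2·KE/m_e)
v = √(2 × 5.5805e-18 J / 9.10938 × 10⁻³¹ kg)
v = 3.50e+06 m/s

This is approximately 1.16758% the speed of light.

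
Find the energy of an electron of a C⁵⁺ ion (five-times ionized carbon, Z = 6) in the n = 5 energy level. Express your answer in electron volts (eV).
-19.59221 eV

The energy levels of a hydrogen-like atom are given by:
E_n = -13.6057 Z² / n² eV  (with Z = 6 for C⁵⁺)

For n = 5:
E_5 = -13.6057 × 6² / 5²
E_5 = -13.6057 × 36 / 25
E_5 = -19.59221 eV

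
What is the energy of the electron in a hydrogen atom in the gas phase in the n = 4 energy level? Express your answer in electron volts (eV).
-0.850 eV

The energy levels of a hydrogen-like atom are given by:
E_n = -13.6057 eV / n²

For n = 4:
E_4 = -13.6057 eV / 4²
E_4 = -13.6057 eV / 16
E_4 = -0.850 eV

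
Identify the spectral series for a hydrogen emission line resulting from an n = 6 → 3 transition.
Paschen series

The spectral series in hydrogen are named based on the final (lower) energy level:
- Lyman series: n_final = 1 (ultraviolet)
- Balmer series: n_final = 2 (visible/near-UV)
- Paschen series: n_final = 3 (infrared)
- Brackett series: n_final = 4 (infrared)
- Pfund series: n_final = 5 (far infrared)

Since this transition ends at n = 3, it belongs to the Paschen series.

For reference, this 6 → 3 line has photon energy
ΔE = 13.6057 eV × (1/3² - 1/6²) = 1.133808333 eV,
corresponding to wavelength λ = hc/ΔE = 1239.84 eV·nm / 1.133808333 eV = 1093.5182 nm in the infrared region.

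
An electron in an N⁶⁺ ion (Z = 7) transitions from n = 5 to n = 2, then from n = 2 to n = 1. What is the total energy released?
640.012128 eV

The energy levels of N⁶⁺ are E_n = -13.6057 × 7² / n² eV.

First transition (5 → 2):
ΔE₁ = |E_2 - E_5|
ΔE₁ = |-166.669825000000 - (-26.667172000000)| = 140.002653000 eV

Second transition (2 → 1):
ΔE₂ = |E_1 - E_2|
ΔE₂ = |-666.679300000000 - (-166.669825000000)| = 500.009475000 eV

Total energy released:
E_total = ΔE₁ + ΔE₂ = 140.002653000 + 500.009475000 = 640.012128 eV

Note: This equals the direct transition 5 → 1: 640.012128 eV ✓
Energy is conserved regardless of the path taken.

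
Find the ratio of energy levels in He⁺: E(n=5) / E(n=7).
1.96

Using E_n = -13.6057 Z² / n² eV with Z = 2:

E_5 = -13.6057 × 2² / 5² = -54.4228 / 25 = -2.17691200 eV
E_7 = -13.6057 × 2² / 7² = -54.4228 / 49 = -1.11066939 eV

The ratio is:
E_5/E_7 = (-2.17691200) / (-1.11066939)
E_5/E_7 = (-54.4228/25) / (-54.4228/49)
E_5/E_7 = 49/25
E_5/E_7 = 1.96
(Note: the Z² factors cancel in the ratio.)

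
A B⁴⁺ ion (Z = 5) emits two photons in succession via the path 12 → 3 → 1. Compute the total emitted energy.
337.780 eV

The energy levels of B⁴⁺ are E_n = -13.6057 × 5² / n² eV.

First transition (12 → 3):
ΔE₁ = |E_3 - E_12|
ΔE₁ = |-37.793611111 - (-2.362100694)| = 35.431510 eV

Second transition (3 → 1):
ΔE₂ = |E_1 - E_3|
ΔE₂ = |-340.142500000 - (-37.793611111)| = 302.348889 eV

Total energy released:
E_total = ΔE₁ + ΔE₂ = 35.431510 + 302.348889 = 337.780 eV

Note: This equals the direct transition 12 → 1: 337.780 eV ✓
Energy is conserved regardless of the path taken.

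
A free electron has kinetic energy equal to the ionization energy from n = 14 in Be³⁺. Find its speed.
6.25e+05 m/s (or 0.21% of c)

The binding energy at n = 14 for Be³⁺ is:
E_14 = -13.6057 × 4²/14² = -1.11067 eV
|E_14| = 1.11067 eV

Convert to Joules:
KE = 1.11067 eV × (1.602177 × 10⁻¹⁹ J/eV) = 1.7795e-19 J

Using KE = ½mv²:
v = √(2·KE/m_e)
v = √(2 × 1.7795e-19 J / 9.10938 × 10⁻³¹ kg)
v = 6.25e+05 m/s

This is approximately 0.21% the speed of light.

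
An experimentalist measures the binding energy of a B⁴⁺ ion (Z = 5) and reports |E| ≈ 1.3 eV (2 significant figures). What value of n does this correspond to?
n = 16

The exact energy levels follow E_n = -13.6057 Z² / n² eV with Z = 5.

The measured value (-1.3 eV) is reported to only 2 significant figures, so we must test candidate n values and see which one matches to that precision.

Candidate energies:
  n = 14:  E = -13.6057 × 5² / 14² = -1.735421 eV
  n = 15:  E = -13.6057 × 5² / 15² = -1.511744 eV
  n = 16:  E = -13.6057 × 5² / 16² = -1.328682 eV  ← matches
  n = 17:  E = -13.6057 × 5² / 17² = -1.176964 eV
  n = 18:  E = -13.6057 × 5² / 18² = -1.049823 eV

Checking against the measurement of -1.3 eV (2 sig figs), only n = 16 agrees:
E_16 = -1.328682 eV, which rounds to -1.3 eV ✓

Therefore n = 16.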